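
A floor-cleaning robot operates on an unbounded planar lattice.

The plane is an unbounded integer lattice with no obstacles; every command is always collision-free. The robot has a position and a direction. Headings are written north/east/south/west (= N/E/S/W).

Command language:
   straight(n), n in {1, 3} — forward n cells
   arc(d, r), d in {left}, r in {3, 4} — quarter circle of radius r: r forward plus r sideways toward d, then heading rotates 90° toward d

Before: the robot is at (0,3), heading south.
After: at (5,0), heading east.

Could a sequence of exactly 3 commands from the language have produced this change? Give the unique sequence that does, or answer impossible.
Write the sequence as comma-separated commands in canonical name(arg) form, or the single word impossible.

arc(left, 3), straight(1), straight(1)

key: position moved to (5,0) AND the heading swung to E — translation plus rotation needed
initial: at (0,3), heading south
t=1 arc(left, 3) ⇒ at (3,0), heading east
t=2 straight(1) ⇒ at (4,0), heading east
t=3 straight(1) ⇒ at (5,0), heading east
no other 3-command option fits: unique.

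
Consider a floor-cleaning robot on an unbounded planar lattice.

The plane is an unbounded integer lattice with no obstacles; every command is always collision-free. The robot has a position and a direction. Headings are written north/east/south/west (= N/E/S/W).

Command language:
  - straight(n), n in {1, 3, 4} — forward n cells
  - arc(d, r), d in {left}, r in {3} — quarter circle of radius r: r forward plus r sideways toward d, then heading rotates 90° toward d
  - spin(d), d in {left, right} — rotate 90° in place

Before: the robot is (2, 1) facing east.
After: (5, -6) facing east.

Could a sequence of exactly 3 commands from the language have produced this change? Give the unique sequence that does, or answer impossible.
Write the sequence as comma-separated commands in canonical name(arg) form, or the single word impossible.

spin(right), straight(4), arc(left, 3)

key: heading stays E — rotations cancel among the 3 commands
t0: (2, 1) facing east
t=1 spin(right) ⇒ (2, 1) facing south
t=2 straight(4) ⇒ (2, -3) facing south
t=3 arc(left, 3) ⇒ (5, -6) facing east
no rival 3-sequence matches.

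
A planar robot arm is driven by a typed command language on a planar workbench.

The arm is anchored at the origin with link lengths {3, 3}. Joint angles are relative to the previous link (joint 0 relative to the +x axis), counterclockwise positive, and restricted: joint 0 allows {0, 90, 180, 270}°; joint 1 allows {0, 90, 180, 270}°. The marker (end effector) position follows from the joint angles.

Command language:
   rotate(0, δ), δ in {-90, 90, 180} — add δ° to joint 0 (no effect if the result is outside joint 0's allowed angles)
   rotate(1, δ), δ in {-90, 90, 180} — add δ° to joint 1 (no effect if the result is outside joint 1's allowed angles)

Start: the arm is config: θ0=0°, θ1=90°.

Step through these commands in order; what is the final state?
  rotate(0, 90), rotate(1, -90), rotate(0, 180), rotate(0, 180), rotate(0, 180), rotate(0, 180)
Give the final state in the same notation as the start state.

begin: config: θ0=0°, θ1=90°
1. rotate(0, 90) → config: θ0=90°, θ1=90°
2. rotate(1, -90) → config: θ0=90°, θ1=0°
3. rotate(0, 180) → config: θ0=270°, θ1=0°
4. rotate(0, 180) → config: θ0=90°, θ1=0°
5. rotate(0, 180) → config: θ0=270°, θ1=0°
6. rotate(0, 180) → config: θ0=90°, θ1=0°

config: θ0=90°, θ1=0°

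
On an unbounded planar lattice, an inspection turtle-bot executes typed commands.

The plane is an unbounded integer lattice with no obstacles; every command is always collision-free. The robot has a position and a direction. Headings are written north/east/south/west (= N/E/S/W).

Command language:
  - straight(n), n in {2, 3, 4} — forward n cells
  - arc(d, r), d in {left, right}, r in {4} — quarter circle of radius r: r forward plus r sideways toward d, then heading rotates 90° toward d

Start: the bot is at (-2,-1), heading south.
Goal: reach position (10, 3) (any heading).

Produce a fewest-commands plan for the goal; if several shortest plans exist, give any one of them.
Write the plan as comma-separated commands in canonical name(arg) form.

arc(left, 4), arc(left, 4), arc(right, 4)

start: at (-2,-1), heading south
t=1 arc(left, 4) ⇒ at (2,-5), heading east
t=2 arc(left, 4) ⇒ at (6,-1), heading north
t=3 arc(right, 4) ⇒ at (10,3), heading east
minimal: 3 command(s), checked below 3.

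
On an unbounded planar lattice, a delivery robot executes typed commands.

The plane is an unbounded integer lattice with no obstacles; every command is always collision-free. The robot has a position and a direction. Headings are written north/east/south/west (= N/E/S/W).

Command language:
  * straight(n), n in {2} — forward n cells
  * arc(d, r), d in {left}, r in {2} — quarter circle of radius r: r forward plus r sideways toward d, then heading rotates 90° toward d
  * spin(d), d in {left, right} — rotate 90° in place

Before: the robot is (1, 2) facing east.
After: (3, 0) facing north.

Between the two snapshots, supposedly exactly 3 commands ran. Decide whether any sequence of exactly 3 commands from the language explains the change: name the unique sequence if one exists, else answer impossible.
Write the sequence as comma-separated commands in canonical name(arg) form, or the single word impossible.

key: running spin(left) before spin(right) would end elsewhere — order is forced
start: (1, 2) facing east
step 1 (spin(right)): (1, 2) facing south
step 2 (arc(left, 2)): (3, 0) facing east
step 3 (spin(left)): (3, 0) facing north
no rival 3-sequence matches.

spin(right), arc(left, 2), spin(left)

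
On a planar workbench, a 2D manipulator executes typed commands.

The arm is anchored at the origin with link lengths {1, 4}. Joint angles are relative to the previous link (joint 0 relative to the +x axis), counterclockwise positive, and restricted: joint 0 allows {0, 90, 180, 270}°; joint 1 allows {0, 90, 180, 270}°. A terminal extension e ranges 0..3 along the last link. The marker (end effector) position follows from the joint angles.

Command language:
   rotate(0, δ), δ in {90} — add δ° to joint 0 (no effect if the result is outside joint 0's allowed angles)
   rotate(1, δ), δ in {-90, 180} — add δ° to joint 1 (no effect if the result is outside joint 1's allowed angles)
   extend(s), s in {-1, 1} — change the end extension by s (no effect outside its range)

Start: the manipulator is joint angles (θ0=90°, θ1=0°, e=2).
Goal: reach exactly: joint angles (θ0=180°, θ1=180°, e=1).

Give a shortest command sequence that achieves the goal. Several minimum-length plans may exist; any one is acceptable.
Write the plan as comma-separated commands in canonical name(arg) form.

from: joint angles (θ0=90°, θ1=0°, e=2)
t=1 extend(-1) ⇒ joint angles (θ0=90°, θ1=0°, e=1)
t=2 rotate(1, 180) ⇒ joint angles (θ0=90°, θ1=180°, e=1)
t=3 rotate(0, 90) ⇒ joint angles (θ0=180°, θ1=180°, e=1)
shorter routes all fall short; 3 is best.

extend(-1), rotate(1, 180), rotate(0, 90)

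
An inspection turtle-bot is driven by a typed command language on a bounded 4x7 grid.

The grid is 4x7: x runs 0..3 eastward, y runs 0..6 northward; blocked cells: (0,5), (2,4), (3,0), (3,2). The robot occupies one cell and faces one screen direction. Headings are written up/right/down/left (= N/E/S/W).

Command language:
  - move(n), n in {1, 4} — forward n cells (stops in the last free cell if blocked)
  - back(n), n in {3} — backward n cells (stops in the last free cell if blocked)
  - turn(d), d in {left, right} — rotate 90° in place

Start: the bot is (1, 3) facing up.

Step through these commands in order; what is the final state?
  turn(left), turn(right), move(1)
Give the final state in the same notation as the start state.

(1, 4) facing up

begin: (1, 3) facing up
[1] after turn(left): (1, 3) facing left
[2] after turn(right): (1, 3) facing up
[3] after move(1): (1, 4) facing up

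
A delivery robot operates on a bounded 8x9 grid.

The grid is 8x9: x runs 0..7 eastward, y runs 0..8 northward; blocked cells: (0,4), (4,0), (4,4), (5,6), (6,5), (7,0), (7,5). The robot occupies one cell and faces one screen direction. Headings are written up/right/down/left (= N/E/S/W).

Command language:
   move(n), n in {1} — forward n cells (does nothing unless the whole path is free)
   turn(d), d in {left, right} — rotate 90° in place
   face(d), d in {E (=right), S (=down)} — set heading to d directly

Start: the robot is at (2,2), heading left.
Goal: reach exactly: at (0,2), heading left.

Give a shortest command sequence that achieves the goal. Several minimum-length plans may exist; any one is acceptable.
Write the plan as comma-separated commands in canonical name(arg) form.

move(1), move(1)

start: at (2,2), heading left
t=1 move(1) ⇒ at (1,2), heading left
t=2 move(1) ⇒ at (0,2), heading left
shorter routes all fall short; 2 is best.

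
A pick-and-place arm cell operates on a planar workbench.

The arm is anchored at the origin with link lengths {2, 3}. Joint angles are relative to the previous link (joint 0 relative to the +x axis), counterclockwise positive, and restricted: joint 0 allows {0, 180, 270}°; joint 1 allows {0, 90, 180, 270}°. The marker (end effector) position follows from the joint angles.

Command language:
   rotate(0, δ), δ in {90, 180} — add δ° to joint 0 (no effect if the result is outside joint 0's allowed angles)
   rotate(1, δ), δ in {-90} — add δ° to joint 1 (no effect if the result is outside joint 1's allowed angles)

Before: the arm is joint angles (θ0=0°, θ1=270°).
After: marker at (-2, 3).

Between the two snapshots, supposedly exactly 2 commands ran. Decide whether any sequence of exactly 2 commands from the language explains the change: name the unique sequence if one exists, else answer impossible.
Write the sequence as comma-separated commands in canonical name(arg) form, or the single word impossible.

rotate(0, 90), rotate(0, 180)

key: running rotate(0, 180) before rotate(0, 90) would end elsewhere — order is forced
start: joint angles (θ0=0°, θ1=270°)
t=1 rotate(0, 90) ⇒ joint angles (θ0=0°, θ1=270°)
t=2 rotate(0, 180) ⇒ joint angles (θ0=180°, θ1=270°)
all 9 alternatives checked — unique.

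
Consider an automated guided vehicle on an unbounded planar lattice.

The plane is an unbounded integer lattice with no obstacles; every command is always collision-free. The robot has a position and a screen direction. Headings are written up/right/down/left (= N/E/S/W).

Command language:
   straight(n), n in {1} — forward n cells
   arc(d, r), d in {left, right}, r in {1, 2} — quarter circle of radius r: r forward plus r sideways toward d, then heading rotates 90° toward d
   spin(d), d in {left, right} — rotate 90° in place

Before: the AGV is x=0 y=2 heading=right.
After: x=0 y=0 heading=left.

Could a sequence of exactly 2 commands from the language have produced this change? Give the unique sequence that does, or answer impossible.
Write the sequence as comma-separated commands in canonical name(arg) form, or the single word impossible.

key: position moved to (0,0) AND the heading swung to W — translation plus rotation needed
begin: x=0 y=2 heading=right
1. arc(right, 1) → x=1 y=1 heading=down
2. arc(right, 1) → x=0 y=0 heading=left
all 49 alternatives checked — unique.

arc(right, 1), arc(right, 1)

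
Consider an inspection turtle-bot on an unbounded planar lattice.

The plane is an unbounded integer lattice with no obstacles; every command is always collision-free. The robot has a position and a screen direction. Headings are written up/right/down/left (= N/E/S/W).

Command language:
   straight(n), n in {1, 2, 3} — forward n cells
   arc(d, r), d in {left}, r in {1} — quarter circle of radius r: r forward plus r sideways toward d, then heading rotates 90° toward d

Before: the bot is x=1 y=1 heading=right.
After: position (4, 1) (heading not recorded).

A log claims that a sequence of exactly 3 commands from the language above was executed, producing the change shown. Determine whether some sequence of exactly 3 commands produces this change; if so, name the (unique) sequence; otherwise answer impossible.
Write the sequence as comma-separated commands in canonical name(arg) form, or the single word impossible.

start: x=1 y=1 heading=right
t=1 straight(1) ⇒ x=2 y=1 heading=right
t=2 straight(1) ⇒ x=3 y=1 heading=right
t=3 straight(1) ⇒ x=4 y=1 heading=right
no other 3-command option fits: unique.

straight(1), straight(1), straight(1)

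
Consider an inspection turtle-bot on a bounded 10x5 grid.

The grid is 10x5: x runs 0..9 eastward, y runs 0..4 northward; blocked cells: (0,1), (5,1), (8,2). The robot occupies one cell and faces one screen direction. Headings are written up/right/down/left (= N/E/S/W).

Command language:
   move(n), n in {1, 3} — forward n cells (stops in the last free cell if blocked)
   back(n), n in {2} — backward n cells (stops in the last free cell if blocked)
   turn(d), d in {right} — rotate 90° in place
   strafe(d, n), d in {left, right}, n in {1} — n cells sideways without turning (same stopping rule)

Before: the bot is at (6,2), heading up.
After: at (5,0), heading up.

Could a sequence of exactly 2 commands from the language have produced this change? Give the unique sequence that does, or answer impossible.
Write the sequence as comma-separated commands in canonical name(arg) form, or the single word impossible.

key: order matters: swapping back(2) and strafe(left, 1) lands elsewhere
initial: at (6,2), heading up
step 1 (back(2)): at (6,0), heading up
step 2 (strafe(left, 1)): at (5,0), heading up
no other 2-command option fits: unique.

back(2), strafe(left, 1)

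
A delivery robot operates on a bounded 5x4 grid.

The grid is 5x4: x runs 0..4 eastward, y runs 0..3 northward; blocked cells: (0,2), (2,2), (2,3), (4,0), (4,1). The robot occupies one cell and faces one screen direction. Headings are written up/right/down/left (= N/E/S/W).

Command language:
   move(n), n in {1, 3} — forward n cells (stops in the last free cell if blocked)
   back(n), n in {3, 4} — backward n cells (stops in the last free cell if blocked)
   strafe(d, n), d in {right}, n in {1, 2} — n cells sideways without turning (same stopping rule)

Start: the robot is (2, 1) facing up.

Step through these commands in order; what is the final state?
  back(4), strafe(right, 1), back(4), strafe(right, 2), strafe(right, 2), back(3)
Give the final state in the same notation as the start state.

from: (2, 1) facing up
[1] after back(4): (2, 0) facing up
[2] after strafe(right, 1): (3, 0) facing up
[3] after back(4): (3, 0) facing up
[4] after strafe(right, 2): (3, 0) facing up
[5] after strafe(right, 2): (3, 0) facing up
[6] after back(3): (3, 0) facing up

(3, 0) facing up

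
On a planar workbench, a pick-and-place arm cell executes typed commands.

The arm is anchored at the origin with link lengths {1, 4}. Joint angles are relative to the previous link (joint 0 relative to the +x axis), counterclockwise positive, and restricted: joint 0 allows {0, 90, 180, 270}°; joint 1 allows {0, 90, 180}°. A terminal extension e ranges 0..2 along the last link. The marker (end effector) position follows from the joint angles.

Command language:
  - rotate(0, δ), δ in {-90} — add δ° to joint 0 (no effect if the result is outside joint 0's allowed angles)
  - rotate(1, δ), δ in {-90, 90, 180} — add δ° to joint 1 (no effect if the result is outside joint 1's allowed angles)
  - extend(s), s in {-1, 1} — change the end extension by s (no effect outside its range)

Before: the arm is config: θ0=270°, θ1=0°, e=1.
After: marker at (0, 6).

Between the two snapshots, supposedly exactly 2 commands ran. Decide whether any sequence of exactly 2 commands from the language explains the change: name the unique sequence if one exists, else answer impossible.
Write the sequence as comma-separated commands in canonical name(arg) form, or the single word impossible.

start: config: θ0=270°, θ1=0°, e=1
1. rotate(0, -90) → config: θ0=180°, θ1=0°, e=1
2. rotate(0, -90) → config: θ0=90°, θ1=0°, e=1
no rival 2-sequence matches.

rotate(0, -90), rotate(0, -90)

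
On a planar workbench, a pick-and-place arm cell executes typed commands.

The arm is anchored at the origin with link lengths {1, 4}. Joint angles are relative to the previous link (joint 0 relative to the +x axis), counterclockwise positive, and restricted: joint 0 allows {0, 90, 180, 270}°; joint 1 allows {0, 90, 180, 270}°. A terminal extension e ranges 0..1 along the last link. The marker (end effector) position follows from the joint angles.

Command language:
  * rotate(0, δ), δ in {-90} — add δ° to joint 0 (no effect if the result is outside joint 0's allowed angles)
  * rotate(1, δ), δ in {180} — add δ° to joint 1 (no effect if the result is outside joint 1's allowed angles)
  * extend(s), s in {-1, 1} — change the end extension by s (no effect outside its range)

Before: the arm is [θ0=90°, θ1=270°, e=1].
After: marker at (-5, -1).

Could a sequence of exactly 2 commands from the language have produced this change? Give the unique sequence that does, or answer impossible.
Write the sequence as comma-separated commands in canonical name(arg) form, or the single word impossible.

rotate(0, -90), rotate(0, -90)

initial: [θ0=90°, θ1=270°, e=1]
step 1 (rotate(0, -90)): [θ0=0°, θ1=270°, e=1]
step 2 (rotate(0, -90)): [θ0=270°, θ1=270°, e=1]
uniquely the one of 16 2-step routes that fits.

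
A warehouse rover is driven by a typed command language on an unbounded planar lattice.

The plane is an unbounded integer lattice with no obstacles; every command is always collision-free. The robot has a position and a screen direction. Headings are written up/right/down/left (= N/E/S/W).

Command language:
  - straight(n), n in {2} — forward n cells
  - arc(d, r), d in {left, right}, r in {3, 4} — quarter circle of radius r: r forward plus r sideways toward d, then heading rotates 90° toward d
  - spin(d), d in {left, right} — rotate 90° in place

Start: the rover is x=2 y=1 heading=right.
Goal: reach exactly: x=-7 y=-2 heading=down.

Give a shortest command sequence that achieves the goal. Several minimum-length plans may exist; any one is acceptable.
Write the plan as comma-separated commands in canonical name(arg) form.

spin(left), arc(left, 3), spin(left), arc(right, 3), arc(left, 3)

initial: x=2 y=1 heading=right
step 1 (spin(left)): x=2 y=1 heading=up
step 2 (arc(left, 3)): x=-1 y=4 heading=left
step 3 (spin(left)): x=-1 y=4 heading=down
step 4 (arc(right, 3)): x=-4 y=1 heading=left
step 5 (arc(left, 3)): x=-7 y=-2 heading=down
minimal: 5 command(s), checked below 5.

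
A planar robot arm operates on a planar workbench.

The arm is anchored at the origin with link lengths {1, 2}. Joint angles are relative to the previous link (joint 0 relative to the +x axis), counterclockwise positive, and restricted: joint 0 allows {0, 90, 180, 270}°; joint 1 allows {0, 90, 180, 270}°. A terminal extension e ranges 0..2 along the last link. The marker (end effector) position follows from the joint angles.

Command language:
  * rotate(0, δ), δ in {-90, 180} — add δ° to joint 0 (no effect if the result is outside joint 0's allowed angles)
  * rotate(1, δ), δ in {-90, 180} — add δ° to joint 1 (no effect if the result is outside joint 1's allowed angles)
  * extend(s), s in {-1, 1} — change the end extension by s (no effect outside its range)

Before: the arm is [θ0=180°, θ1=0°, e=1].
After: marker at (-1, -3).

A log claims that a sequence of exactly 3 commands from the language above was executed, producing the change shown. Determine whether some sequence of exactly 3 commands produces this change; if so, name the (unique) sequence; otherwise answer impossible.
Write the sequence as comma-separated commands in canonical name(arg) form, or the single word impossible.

start: [θ0=180°, θ1=0°, e=1]
[1] after rotate(1, -90): [θ0=180°, θ1=270°, e=1]
[2] after rotate(1, -90): [θ0=180°, θ1=180°, e=1]
[3] after rotate(1, -90): [θ0=180°, θ1=90°, e=1]
all 216 alternatives checked — unique.

rotate(1, -90), rotate(1, -90), rotate(1, -90)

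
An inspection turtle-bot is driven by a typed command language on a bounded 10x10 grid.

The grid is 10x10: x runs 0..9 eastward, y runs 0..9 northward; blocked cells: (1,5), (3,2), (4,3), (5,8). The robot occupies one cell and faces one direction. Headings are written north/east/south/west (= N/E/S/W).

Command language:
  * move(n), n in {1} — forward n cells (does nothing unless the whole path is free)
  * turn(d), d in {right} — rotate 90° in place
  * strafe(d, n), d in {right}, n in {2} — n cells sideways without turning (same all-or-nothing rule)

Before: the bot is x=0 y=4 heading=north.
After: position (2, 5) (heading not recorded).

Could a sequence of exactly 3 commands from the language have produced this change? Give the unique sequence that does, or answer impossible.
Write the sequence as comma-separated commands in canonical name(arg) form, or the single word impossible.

key: running turn(right) before strafe(right, 2) would end elsewhere — order is forced
initial: x=0 y=4 heading=north
t=1 strafe(right, 2) ⇒ x=2 y=4 heading=north
t=2 move(1) ⇒ x=2 y=5 heading=north
t=3 turn(right) ⇒ x=2 y=5 heading=east
uniquely the one of 27 3-step routes that fits.

strafe(right, 2), move(1), turn(right)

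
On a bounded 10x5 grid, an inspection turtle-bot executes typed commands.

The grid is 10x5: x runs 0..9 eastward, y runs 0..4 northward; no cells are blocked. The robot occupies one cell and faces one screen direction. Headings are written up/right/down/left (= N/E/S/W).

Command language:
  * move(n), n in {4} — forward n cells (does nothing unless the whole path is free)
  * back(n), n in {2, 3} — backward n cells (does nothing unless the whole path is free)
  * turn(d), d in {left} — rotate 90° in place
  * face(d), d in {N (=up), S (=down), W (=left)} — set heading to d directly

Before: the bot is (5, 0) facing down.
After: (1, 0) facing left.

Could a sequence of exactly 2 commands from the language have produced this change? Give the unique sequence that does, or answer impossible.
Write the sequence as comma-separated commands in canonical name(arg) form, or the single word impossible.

face(W), move(4)

key: position moved to (1,0) AND the heading swung to W — translation plus rotation needed
t0: (5, 0) facing down
t=1 face(W) ⇒ (5, 0) facing left
t=2 move(4) ⇒ (1, 0) facing left
all 49 alternatives checked — unique.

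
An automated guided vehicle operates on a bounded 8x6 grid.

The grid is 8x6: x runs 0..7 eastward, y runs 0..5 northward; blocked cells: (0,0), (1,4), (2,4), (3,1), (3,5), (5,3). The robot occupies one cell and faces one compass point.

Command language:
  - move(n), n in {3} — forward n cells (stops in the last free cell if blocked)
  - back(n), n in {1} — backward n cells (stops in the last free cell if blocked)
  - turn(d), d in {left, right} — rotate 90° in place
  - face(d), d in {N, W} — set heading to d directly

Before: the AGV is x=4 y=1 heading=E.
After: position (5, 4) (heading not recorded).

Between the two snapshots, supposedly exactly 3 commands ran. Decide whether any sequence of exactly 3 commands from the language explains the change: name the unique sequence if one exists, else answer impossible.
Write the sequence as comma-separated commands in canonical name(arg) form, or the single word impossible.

no 3-step route produces this change.

impossible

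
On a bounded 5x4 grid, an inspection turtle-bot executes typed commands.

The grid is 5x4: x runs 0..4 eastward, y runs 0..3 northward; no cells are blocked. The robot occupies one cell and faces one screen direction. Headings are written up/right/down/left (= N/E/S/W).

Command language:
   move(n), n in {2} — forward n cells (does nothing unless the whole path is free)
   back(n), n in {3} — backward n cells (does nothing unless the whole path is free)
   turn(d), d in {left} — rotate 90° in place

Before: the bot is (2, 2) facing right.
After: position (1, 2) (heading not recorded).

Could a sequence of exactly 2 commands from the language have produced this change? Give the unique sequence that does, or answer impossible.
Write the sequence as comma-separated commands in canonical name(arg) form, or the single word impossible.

move(2), back(3)

key: order matters: swapping move(2) and back(3) lands elsewhere
start: (2, 2) facing right
t=1 move(2) ⇒ (4, 2) facing right
t=2 back(3) ⇒ (1, 2) facing right
no other 2-command option fits: unique.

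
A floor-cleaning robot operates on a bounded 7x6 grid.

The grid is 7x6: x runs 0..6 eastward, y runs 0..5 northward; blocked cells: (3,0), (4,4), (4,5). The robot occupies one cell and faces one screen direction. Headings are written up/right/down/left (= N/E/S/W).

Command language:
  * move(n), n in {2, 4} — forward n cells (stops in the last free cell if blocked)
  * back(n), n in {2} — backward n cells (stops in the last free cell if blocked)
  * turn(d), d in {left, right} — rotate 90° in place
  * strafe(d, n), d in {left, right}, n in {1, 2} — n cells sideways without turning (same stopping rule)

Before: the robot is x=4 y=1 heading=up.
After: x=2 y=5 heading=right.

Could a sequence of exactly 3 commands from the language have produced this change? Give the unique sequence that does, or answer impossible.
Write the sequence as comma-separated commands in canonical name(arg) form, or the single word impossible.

key: order matters: swapping strafe(left, 2) and turn(right) lands elsewhere
t0: x=4 y=1 heading=up
step 1 (strafe(left, 2)): x=2 y=1 heading=up
step 2 (move(4)): x=2 y=5 heading=up
step 3 (turn(right)): x=2 y=5 heading=right
all 729 alternatives checked — unique.

strafe(left, 2), move(4), turn(right)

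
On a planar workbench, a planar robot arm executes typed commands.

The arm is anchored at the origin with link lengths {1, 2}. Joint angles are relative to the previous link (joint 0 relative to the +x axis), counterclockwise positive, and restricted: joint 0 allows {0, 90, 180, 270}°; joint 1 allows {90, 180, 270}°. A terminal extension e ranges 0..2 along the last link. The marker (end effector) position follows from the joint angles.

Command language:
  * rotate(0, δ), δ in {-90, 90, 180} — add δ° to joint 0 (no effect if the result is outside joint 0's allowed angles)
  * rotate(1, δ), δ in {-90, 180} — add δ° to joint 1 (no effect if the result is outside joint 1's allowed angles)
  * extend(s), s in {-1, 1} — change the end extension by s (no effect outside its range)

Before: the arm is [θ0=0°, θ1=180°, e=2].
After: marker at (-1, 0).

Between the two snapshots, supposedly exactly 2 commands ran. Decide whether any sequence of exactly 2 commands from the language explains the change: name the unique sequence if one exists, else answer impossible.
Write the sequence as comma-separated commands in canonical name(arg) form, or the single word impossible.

extend(-1), extend(-1)

from: [θ0=0°, θ1=180°, e=2]
step 1 (extend(-1)): [θ0=0°, θ1=180°, e=1]
step 2 (extend(-1)): [θ0=0°, θ1=180°, e=0]
no rival 2-sequence matches.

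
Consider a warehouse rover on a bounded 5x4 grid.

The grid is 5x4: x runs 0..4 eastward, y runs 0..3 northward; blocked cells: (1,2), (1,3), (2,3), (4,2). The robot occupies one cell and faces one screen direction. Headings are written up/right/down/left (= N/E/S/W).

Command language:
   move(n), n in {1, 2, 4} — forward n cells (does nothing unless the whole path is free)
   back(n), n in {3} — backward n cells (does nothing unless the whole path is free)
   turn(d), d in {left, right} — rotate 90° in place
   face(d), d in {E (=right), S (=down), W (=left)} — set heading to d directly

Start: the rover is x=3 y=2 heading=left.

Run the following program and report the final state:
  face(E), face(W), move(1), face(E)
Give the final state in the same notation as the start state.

x=2 y=2 heading=right

start: x=3 y=2 heading=left
[1] after face(E): x=3 y=2 heading=right
[2] after face(W): x=3 y=2 heading=left
[3] after move(1): x=2 y=2 heading=left
[4] after face(E): x=2 y=2 heading=right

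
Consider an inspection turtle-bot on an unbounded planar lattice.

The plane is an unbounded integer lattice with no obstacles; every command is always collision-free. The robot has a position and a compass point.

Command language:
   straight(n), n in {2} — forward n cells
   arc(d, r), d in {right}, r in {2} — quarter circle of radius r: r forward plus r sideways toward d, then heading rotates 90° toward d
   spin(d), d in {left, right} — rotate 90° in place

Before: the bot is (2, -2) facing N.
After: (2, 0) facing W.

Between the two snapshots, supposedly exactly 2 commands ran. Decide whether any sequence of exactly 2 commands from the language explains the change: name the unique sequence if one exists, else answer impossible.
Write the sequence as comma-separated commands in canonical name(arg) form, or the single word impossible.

key: cell and facing (now W) both changed — the 2 commands mix motion and turning
start: (2, -2) facing N
step 1 (straight(2)): (2, 0) facing N
step 2 (spin(left)): (2, 0) facing W
no rival 2-sequence matches.

straight(2), spin(left)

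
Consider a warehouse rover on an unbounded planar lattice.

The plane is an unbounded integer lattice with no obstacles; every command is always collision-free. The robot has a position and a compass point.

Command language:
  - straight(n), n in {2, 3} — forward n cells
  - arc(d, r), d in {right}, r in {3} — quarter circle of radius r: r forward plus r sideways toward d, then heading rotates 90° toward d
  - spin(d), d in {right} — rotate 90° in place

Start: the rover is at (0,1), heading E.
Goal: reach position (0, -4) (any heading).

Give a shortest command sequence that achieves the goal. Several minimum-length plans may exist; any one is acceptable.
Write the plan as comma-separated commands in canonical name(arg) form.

initial: at (0,1), heading E
step 1 (spin(right)): at (0,1), heading S
step 2 (straight(3)): at (0,-2), heading S
step 3 (straight(2)): at (0,-4), heading S
minimal: 3 command(s), checked below 3.

spin(right), straight(3), straight(2)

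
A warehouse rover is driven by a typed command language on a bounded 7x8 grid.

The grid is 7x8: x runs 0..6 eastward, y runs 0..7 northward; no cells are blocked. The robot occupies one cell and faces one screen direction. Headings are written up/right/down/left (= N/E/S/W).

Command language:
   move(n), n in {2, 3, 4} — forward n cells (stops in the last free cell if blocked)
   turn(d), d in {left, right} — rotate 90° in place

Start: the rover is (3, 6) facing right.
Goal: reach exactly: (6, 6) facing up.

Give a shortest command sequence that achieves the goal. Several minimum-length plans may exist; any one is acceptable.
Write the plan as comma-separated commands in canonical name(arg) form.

initial: (3, 6) facing right
step 1 (move(3)): (6, 6) facing right
step 2 (turn(left)): (6, 6) facing up
minimal: 2 command(s), checked below 2.

move(3), turn(left)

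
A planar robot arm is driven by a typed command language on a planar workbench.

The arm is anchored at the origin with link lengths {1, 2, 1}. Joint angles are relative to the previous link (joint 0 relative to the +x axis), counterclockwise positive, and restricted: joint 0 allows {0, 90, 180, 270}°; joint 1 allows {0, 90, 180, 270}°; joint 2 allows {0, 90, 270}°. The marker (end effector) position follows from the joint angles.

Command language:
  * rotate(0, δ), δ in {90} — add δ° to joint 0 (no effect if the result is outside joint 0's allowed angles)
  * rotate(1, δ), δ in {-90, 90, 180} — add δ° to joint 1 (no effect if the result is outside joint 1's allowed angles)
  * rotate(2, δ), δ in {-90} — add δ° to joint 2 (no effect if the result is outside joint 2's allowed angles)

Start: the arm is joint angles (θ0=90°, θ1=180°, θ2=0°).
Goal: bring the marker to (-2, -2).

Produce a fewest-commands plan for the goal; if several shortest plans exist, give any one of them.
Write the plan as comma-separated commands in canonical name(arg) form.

from: joint angles (θ0=90°, θ1=180°, θ2=0°)
[1] after rotate(2, -90): joint angles (θ0=90°, θ1=180°, θ2=270°)
[2] after rotate(1, -90): joint angles (θ0=90°, θ1=90°, θ2=270°)
[3] after rotate(0, 90): joint angles (θ0=180°, θ1=90°, θ2=270°)
minimal: 3 command(s), checked below 3.

rotate(2, -90), rotate(1, -90), rotate(0, 90)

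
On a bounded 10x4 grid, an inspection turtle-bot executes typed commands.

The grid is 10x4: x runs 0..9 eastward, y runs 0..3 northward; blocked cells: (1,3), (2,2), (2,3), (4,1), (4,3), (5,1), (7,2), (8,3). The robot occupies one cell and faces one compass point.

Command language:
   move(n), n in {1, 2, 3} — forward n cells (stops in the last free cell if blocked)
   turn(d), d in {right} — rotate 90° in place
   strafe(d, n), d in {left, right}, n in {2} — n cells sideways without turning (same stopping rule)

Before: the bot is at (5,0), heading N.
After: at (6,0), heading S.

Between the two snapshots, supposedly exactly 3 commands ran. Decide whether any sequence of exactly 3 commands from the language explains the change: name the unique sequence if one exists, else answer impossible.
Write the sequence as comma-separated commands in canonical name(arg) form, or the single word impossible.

key: position moved to (6,0) AND the heading swung to S — translation plus rotation needed
t0: at (5,0), heading N
step 1 (turn(right)): at (5,0), heading E
step 2 (move(1)): at (6,0), heading E
step 3 (turn(right)): at (6,0), heading S
all 216 alternatives checked — unique.

turn(right), move(1), turn(right)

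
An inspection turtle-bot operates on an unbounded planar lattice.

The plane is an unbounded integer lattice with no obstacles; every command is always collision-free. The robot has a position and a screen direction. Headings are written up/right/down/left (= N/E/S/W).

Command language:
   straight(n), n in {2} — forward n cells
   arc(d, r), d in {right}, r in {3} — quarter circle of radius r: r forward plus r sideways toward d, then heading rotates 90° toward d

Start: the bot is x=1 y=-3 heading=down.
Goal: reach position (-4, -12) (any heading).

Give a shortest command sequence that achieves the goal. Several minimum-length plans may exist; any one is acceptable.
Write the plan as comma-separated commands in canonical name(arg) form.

straight(2), straight(2), straight(2), arc(right, 3), straight(2)

t0: x=1 y=-3 heading=down
step 1 (straight(2)): x=1 y=-5 heading=down
step 2 (straight(2)): x=1 y=-7 heading=down
step 3 (straight(2)): x=1 y=-9 heading=down
step 4 (arc(right, 3)): x=-2 y=-12 heading=left
step 5 (straight(2)): x=-4 y=-12 heading=left
shorter routes all fall short; 5 is best.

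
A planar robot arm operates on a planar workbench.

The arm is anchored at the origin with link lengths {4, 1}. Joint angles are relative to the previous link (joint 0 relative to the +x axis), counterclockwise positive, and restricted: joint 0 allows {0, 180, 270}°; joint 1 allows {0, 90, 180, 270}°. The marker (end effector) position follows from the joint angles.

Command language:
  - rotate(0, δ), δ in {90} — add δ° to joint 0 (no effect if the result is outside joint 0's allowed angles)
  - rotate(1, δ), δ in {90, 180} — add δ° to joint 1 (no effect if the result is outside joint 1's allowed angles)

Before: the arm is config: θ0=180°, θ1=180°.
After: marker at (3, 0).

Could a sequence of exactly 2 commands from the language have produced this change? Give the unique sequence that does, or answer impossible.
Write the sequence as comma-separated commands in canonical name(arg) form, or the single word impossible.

rotate(0, 90), rotate(0, 90)

from: config: θ0=180°, θ1=180°
t=1 rotate(0, 90) ⇒ config: θ0=270°, θ1=180°
t=2 rotate(0, 90) ⇒ config: θ0=0°, θ1=180°
no other 2-command option fits: unique.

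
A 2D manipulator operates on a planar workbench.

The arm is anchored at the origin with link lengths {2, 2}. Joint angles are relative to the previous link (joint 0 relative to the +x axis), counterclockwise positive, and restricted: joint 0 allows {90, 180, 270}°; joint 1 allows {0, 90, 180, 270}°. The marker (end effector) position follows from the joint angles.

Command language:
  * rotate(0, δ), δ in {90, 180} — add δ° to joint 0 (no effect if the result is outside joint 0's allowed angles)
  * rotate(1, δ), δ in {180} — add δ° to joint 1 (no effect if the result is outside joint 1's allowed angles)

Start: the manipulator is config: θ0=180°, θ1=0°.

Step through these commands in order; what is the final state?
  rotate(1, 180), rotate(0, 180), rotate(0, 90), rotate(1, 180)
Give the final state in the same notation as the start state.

from: config: θ0=180°, θ1=0°
step 1 (rotate(1, 180)): config: θ0=180°, θ1=180°
step 2 (rotate(0, 180)): config: θ0=180°, θ1=180°
step 3 (rotate(0, 90)): config: θ0=270°, θ1=180°
step 4 (rotate(1, 180)): config: θ0=270°, θ1=0°

config: θ0=270°, θ1=0°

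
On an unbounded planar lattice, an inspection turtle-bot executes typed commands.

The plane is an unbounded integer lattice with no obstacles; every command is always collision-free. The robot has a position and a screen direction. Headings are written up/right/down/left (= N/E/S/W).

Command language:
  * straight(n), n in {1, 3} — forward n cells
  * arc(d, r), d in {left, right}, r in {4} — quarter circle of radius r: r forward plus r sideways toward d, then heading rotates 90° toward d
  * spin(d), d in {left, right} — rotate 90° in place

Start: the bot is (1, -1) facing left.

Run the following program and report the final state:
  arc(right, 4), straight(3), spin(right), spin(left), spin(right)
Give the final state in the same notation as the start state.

(-3, 6) facing right

start: (1, -1) facing left
[1] after arc(right, 4): (-3, 3) facing up
[2] after straight(3): (-3, 6) facing up
[3] after spin(right): (-3, 6) facing right
[4] after spin(left): (-3, 6) facing up
[5] after spin(right): (-3, 6) facing right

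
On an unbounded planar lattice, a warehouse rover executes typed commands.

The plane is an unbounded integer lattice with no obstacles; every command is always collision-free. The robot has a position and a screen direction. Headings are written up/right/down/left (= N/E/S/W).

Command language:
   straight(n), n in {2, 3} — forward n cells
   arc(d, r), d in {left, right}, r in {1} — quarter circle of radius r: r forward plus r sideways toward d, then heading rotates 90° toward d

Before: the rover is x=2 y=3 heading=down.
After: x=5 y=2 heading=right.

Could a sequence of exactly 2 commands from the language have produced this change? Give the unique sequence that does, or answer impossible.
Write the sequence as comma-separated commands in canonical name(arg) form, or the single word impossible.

arc(left, 1), straight(2)

key: running straight(2) before arc(left, 1) would end elsewhere — order is forced
start: x=2 y=3 heading=down
t=1 arc(left, 1) ⇒ x=3 y=2 heading=right
t=2 straight(2) ⇒ x=5 y=2 heading=right
no rival 2-sequence matches.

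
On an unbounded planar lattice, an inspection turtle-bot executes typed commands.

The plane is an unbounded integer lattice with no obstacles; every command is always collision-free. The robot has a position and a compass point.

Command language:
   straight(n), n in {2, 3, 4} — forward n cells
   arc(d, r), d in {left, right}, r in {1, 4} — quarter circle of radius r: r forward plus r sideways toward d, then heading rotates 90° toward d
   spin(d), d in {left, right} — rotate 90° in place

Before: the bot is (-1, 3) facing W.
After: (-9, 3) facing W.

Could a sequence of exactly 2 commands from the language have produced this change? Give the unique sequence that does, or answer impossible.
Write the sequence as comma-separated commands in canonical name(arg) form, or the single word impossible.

key: still facing W at the end — nothing in the sequence rotates
begin: (-1, 3) facing W
[1] after straight(4): (-5, 3) facing W
[2] after straight(4): (-9, 3) facing W
uniquely the one of 81 2-step routes that fits.

straight(4), straight(4)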